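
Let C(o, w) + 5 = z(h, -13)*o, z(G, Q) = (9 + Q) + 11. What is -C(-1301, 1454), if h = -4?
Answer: 9112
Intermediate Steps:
z(G, Q) = 20 + Q
C(o, w) = -5 + 7*o (C(o, w) = -5 + (20 - 13)*o = -5 + 7*o)
-C(-1301, 1454) = -(-5 + 7*(-1301)) = -(-5 - 9107) = -1*(-9112) = 9112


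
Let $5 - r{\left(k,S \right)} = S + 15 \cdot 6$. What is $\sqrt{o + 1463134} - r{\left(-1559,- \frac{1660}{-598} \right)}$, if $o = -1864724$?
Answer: $\frac{26245}{299} + i \sqrt{401590} \approx 87.776 + 633.71 i$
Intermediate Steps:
$r{\left(k,S \right)} = -85 - S$ ($r{\left(k,S \right)} = 5 - \left(S + 15 \cdot 6\right) = 5 - \left(S + 90\right) = 5 - \left(90 + S\right) = -85 - S$)
$\sqrt{o + 1463134} - r{\left(-1559,- \frac{1660}{-598} \right)} = \sqrt{-1864724 + 1463134} - \left(-85 - - \frac{1660}{-598}\right) = \sqrt{-401590} - \left(-85 - \left(-1660\right) \left(- \frac{1}{598}\right)\right) = i \sqrt{401590} - \left(-85 - \frac{830}{299}\right) = i \sqrt{401590} - - \frac{26245}{299} = i \sqrt{401590} + \frac{26245}{299} = \frac{26245}{299} + i \sqrt{401590}$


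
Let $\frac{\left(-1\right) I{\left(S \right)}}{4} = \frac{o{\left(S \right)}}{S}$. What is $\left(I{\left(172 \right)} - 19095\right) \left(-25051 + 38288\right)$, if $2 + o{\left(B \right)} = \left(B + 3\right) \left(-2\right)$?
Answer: $- \frac{10864042721}{43} \approx -2.5265 \cdot 10^{8}$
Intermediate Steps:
$o{\left(B \right)} = -8 - 2 B$ ($o{\left(B \right)} = -2 + \left(B + 3\right) \left(-2\right) = -2 + \left(3 + B\right) \left(-2\right) = -2 - \left(6 + 2 B\right) = -8 - 2 B$)
$I{\left(S \right)} = - \frac{4 \left(-8 - 2 S\right)}{S}$ ($I{\left(S \right)} = - 4 \frac{-8 - 2 S}{S} = - \frac{4 \left(-8 - 2 S\right)}{S}$)
$\left(I{\left(172 \right)} - 19095\right) \left(-25051 + 38288\right) = \left(\left(8 + \frac{32}{172}\right) - 19095\right) \left(-25051 + 38288\right) = \left(\left(8 + 32 \cdot \frac{1}{172}\right) - 19095\right) 13237 = \left(\left(8 + \frac{8}{43}\right) - 19095\right) 13237 = \left(\frac{352}{43} - 19095\right) 13237 = \left(- \frac{820733}{43}\right) 13237 = - \frac{10864042721}{43}$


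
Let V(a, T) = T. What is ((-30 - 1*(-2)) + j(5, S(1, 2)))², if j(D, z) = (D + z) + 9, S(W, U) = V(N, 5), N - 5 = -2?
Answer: 81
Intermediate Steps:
N = 3 (N = 5 - 2 = 3)
S(W, U) = 5
j(D, z) = 9 + D + z
((-30 - 1*(-2)) + j(5, S(1, 2)))² = ((-30 - 1*(-2)) + (9 + 5 + 5))² = ((-30 + 2) + 19)² = (-28 + 19)² = (-9)² = 81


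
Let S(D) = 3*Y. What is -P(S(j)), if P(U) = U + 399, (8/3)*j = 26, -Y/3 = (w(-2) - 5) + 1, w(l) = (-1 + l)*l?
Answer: -381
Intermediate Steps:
w(l) = l*(-1 + l)
Y = -6 (Y = -3*((-2*(-1 - 2) - 5) + 1) = -3*((-2*(-3) - 5) + 1) = -3*((6 - 5) + 1) = -3*(1 + 1) = -3*2 = -6)
j = 39/4 (j = (3/8)*26 = 39/4 ≈ 9.7500)
S(D) = -18 (S(D) = 3*(-6) = -18)
P(U) = 399 + U
-P(S(j)) = -(399 - 18) = -1*381 = -381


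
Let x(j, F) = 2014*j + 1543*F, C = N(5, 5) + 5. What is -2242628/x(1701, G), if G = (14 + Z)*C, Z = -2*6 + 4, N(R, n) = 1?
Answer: -1121314/1740681 ≈ -0.64418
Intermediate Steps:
Z = -8 (Z = -12 + 4 = -8)
C = 6 (C = 1 + 5 = 6)
G = 36 (G = (14 - 8)*6 = 6*6 = 36)
x(j, F) = 1543*F + 2014*j
-2242628/x(1701, G) = -2242628/(1543*36 + 2014*1701) = -2242628/(55548 + 3425814) = -2242628/3481362 = -2242628*1/3481362 = -1121314/1740681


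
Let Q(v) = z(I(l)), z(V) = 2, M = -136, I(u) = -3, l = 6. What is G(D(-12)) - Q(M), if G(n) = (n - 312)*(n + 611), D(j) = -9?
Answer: -193244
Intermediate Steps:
G(n) = (-312 + n)*(611 + n)
Q(v) = 2
G(D(-12)) - Q(M) = (-190632 + (-9)**2 + 299*(-9)) - 1*2 = (-190632 + 81 - 2691) - 2 = -193242 - 2 = -193244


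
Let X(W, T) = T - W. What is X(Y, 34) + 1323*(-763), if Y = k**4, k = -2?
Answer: -1009431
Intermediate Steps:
Y = 16 (Y = (-2)**4 = 16)
X(Y, 34) + 1323*(-763) = (34 - 1*16) + 1323*(-763) = (34 - 16) - 1009449 = 18 - 1009449 = -1009431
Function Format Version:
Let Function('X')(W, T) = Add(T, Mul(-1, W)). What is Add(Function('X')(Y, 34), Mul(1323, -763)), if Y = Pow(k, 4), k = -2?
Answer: -1009431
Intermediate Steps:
Y = 16 (Y = Pow(-2, 4) = 16)
Add(Function('X')(Y, 34), Mul(1323, -763)) = Add(Add(34, Mul(-1, 16)), Mul(1323, -763)) = Add(Add(34, -16), -1009449) = Add(18, -1009449) = -1009431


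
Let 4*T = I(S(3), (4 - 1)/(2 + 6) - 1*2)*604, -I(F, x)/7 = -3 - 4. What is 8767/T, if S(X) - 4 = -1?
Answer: 8767/7399 ≈ 1.1849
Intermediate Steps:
S(X) = 3 (S(X) = 4 - 1 = 3)
I(F, x) = 49 (I(F, x) = -7*(-3 - 4) = -7*(-7) = 49)
T = 7399 (T = (49*604)/4 = (¼)*29596 = 7399)
8767/T = 8767/7399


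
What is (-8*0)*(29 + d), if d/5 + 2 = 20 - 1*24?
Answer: 0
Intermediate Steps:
d = -30 (d = -10 + 5*(20 - 1*24) = -10 + 5*(20 - 24) = -10 + 5*(-4) = -10 - 20 = -30)
(-8*0)*(29 + d) = (-8*0)*(29 - 30) = 0*(-1) = 0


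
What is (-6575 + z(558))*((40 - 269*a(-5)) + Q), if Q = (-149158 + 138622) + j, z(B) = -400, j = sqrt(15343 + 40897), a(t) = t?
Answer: 63828225 - 27900*sqrt(3515) ≈ 6.2174e+7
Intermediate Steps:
j = 4*sqrt(3515) (j = sqrt(56240) = 4*sqrt(3515) ≈ 237.15)
Q = -10536 + 4*sqrt(3515) (Q = (-149158 + 138622) + 4*sqrt(3515) = -10536 + 4*sqrt(3515) ≈ -10299.)
(-6575 + z(558))*((40 - 269*a(-5)) + Q) = (-6575 - 400)*((40 - 269*(-5)) + (-10536 + 4*sqrt(3515))) = -6975*((40 + 1345) + (-10536 + 4*sqrt(3515))) = -6975*(1385 + (-10536 + 4*sqrt(3515))) = -6975*(-9151 + 4*sqrt(3515)) = 63828225 - 27900*sqrt(3515)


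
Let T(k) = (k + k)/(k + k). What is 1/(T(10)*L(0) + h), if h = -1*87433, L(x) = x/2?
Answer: -1/87433 ≈ -1.1437e-5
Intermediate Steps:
L(x) = x/2 (L(x) = x*(½) = x/2)
T(k) = 1 (T(k) = (2*k)/((2*k)) = (2*k)*(1/(2*k)) = 1)
h = -87433
1/(T(10)*L(0) + h) = 1/(1*((½)*0) - 87433) = 1/(1*0 - 87433) = 1/(0 - 87433) = 1/(-87433) = -1/87433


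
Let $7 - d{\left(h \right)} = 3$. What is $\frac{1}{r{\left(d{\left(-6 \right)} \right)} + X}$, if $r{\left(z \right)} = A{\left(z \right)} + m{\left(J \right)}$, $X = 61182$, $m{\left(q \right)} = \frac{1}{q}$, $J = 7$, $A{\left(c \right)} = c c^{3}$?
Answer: $\frac{7}{430067} \approx 1.6277 \cdot 10^{-5}$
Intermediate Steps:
$d{\left(h \right)} = 4$ ($d{\left(h \right)} = 7 - 3 = 4$)
$A{\left(c \right)} = c^{4}$
$r{\left(z \right)} = \frac{1}{7} + z^{4}$ ($r{\left(z \right)} = z^{4} + \frac{1}{7} = \frac{1}{7} + z^{4}$)
$\frac{1}{r{\left(d{\left(-6 \right)} \right)} + X} = \frac{1}{\left(\frac{1}{7} + 4^{4}\right) + 61182} = \frac{1}{\left(\frac{1}{7} + 256\right) + 61182} = \frac{1}{\frac{1793}{7} + 61182} = \frac{1}{\frac{430067}{7}} = \frac{7}{430067}$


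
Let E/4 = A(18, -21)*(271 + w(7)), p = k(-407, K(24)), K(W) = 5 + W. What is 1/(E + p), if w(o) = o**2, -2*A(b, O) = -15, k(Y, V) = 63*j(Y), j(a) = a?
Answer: -1/16041 ≈ -6.2340e-5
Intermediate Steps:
k(Y, V) = 63*Y
A(b, O) = 15/2 (A(b, O) = -1/2*(-15) = 15/2)
p = -25641 (p = 63*(-407) = -25641)
E = 9600 (E = 4*(15*(271 + 7**2)/2) = 4*(15*(271 + 49)/2) = 4*((15/2)*320) = 4*2400 = 9600)
1/(E + p) = 1/(9600 - 25641) = 1/(-16041) = -1/16041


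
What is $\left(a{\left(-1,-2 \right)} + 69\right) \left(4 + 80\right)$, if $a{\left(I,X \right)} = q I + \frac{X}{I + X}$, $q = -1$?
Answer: $5936$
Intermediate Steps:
$a{\left(I,X \right)} = - I + \frac{X}{I + X}$
$\left(a{\left(-1,-2 \right)} + 69\right) \left(4 + 80\right) = \left(\frac{-2 - \left(-1\right)^{2} - \left(-1\right) \left(-2\right)}{-1 - 2} + 69\right) \left(4 + 80\right) = \left(\frac{-2 - 1 - 2}{-3} + 69\right) 84 = \left(- \frac{-2 - 1 - 2}{3} + 69\right) 84 = \left(\left(- \frac{1}{3}\right) \left(-5\right) + 69\right) 84 = \left(\frac{5}{3} + 69\right) 84 = \frac{212}{3} \cdot 84 = 5936$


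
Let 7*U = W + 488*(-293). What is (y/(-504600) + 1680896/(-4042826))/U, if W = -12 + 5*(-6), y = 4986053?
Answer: 73520736895823/145887235101394800 ≈ 0.00050396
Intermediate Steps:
W = -42 (W = -12 - 30 = -42)
U = -143026/7 (U = (-42 + 488*(-293))/7 = (-42 - 142984)/7 = (⅐)*(-143026) = -143026/7 ≈ -20432.)
(y/(-504600) + 1680896/(-4042826))/U = (4986053/(-504600) + 1680896/(-4042826))/(-143026/7) = (4986053*(-1/504600) + 1680896*(-1/4042826))*(-7/143026) = (-4986053/504600 - 840448/2021413)*(-7/143026) = -10502962413689/1020004999800*(-7/143026) = 73520736895823/145887235101394800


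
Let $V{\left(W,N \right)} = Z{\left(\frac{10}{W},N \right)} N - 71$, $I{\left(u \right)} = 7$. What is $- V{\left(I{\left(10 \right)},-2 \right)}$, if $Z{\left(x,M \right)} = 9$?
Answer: $89$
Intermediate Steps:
$V{\left(W,N \right)} = -71 + 9 N$ ($V{\left(W,N \right)} = 9 N - 71 = -71 + 9 N$)
$- V{\left(I{\left(10 \right)},-2 \right)} = - (-71 + 9 \left(-2\right)) = - (-71 - 18) = \left(-1\right) \left(-89\right) = 89$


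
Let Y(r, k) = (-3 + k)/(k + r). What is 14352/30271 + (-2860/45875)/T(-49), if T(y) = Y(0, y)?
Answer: 115363531/277736425 ≈ 0.41537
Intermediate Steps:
Y(r, k) = (-3 + k)/(k + r)
T(y) = (-3 + y)/y (T(y) = (-3 + y)/(y + 0) = (-3 + y)/y)
14352/30271 + (-2860/45875)/T(-49) = 14352/30271 + (-2860/45875)/(((-3 - 49)/(-49))) = 14352*(1/30271) + (-2860*1/45875)/((-1/49*(-52))) = 14352/30271 - 572/(9175*52/49) = 14352/30271 - 572/9175*49/52 = 14352/30271 - 539/9175 = 115363531/277736425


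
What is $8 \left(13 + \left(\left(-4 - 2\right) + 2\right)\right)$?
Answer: $72$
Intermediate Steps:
$8 \left(13 + \left(\left(-4 - 2\right) + 2\right)\right) = 8 \left(13 + \left(-6 + 2\right)\right) = 8 \left(13 - 4\right) = 8 \cdot 9 = 72$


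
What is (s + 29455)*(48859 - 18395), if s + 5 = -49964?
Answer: -624938496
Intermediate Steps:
s = -49969 (s = -5 - 49964 = -49969)
(s + 29455)*(48859 - 18395) = (-49969 + 29455)*(48859 - 18395) = -20514*30464 = -624938496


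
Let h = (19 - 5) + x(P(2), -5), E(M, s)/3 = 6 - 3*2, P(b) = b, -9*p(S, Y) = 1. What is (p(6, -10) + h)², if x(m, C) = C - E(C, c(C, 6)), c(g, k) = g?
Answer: 6400/81 ≈ 79.012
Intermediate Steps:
p(S, Y) = -⅑ (p(S, Y) = -⅑*1 = -⅑)
E(M, s) = 0 (E(M, s) = 3*(6 - 3*2) = 3*(6 - 6) = 3*0 = 0)
x(m, C) = C (x(m, C) = C - 1*0 = C + 0 = C)
h = 9 (h = (19 - 5) - 5 = 14 - 5 = 9)
(p(6, -10) + h)² = (-⅑ + 9)² = (80/9)² = 6400/81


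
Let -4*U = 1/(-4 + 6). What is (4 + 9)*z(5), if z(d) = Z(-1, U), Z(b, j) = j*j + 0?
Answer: 13/64 ≈ 0.20313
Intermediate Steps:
U = -1/8 (U = -1/(4*(-4 + 6)) = -1/4/2 = -1/4*1/2 = -1/8 ≈ -0.12500)
Z(b, j) = j**2 (Z(b, j) = j**2 + 0 = j**2)
z(d) = 1/64 (z(d) = (-1/8)**2 = 1/64)
(4 + 9)*z(5) = (4 + 9)*(1/64) = 13*(1/64) = 13/64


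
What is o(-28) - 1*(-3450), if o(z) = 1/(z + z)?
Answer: 193199/56 ≈ 3450.0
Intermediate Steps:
o(z) = 1/(2*z)
o(-28) - 1*(-3450) = (½)/(-28) - 1*(-3450) = (½)*(-1/28) + 3450 = -1/56 + 3450 = 193199/56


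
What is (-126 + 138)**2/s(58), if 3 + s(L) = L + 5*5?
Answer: 9/5 ≈ 1.8000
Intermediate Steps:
s(L) = 22 + L (s(L) = -3 + (L + 5*5) = -3 + (L + 25) = -3 + (25 + L) = 22 + L)
(-126 + 138)**2/s(58) = (-126 + 138)**2/(22 + 58) = 12**2/80 = 144*(1/80) = 9/5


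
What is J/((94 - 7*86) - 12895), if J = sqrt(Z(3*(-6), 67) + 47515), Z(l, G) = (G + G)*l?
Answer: -sqrt(45103)/13403 ≈ -0.015845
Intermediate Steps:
Z(l, G) = 2*G*l (Z(l, G) = (2*G)*l = 2*G*l)
J = sqrt(45103) (J = sqrt(2*67*(3*(-6)) + 47515) = sqrt(2*67*(-18) + 47515) = sqrt(-2412 + 47515) = sqrt(45103) ≈ 212.37)
J/((94 - 7*86) - 12895) = sqrt(45103)/((94 - 7*86) - 12895) = sqrt(45103)/((94 - 602) - 12895) = sqrt(45103)/(-508 - 12895) = sqrt(45103)/(-13403) = sqrt(45103)*(-1/13403) = -sqrt(45103)/13403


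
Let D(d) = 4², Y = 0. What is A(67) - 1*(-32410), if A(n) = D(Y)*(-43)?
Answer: 31722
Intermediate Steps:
D(d) = 16
A(n) = -688 (A(n) = 16*(-43) = -688)
A(67) - 1*(-32410) = -688 - 1*(-32410) = -688 + 32410 = 31722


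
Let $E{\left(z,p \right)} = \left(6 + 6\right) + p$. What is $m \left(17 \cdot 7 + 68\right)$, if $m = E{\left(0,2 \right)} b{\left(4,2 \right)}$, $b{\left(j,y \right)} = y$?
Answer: $5236$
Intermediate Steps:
$E{\left(z,p \right)} = 12 + p$
$m = 28$ ($m = \left(12 + 2\right) 2 = 14 \cdot 2 = 28$)
$m \left(17 \cdot 7 + 68\right) = 28 \left(17 \cdot 7 + 68\right) = 28 \left(119 + 68\right) = 28 \cdot 187 = 5236$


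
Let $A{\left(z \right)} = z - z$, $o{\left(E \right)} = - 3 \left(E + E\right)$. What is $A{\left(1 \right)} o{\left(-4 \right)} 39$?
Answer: $0$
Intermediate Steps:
$o{\left(E \right)} = - 6 E$ ($o{\left(E \right)} = - 3 \cdot 2 E = - 6 E$)
$A{\left(z \right)} = 0$
$A{\left(1 \right)} o{\left(-4 \right)} 39 = 0 \left(\left(-6\right) \left(-4\right)\right) 39 = 0 \cdot 24 \cdot 39 = 0 \cdot 39 = 0$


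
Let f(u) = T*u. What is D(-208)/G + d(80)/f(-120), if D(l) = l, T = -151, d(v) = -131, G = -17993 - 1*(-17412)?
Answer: 3692849/10527720 ≈ 0.35077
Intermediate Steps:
G = -581 (G = -17993 + 17412 = -581)
f(u) = -151*u
D(-208)/G + d(80)/f(-120) = -208/(-581) - 131/((-151*(-120))) = -208*(-1/581) - 131/18120 = 208/581 - 131*1/18120 = 208/581 - 131/18120 = 3692849/10527720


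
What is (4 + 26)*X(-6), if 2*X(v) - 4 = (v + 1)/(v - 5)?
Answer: 735/11 ≈ 66.818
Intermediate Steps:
X(v) = 2 + (1 + v)/(2*(-5 + v)) (X(v) = 2 + ((v + 1)/(v - 5))/2 = 2 + ((1 + v)/(-5 + v))/2 = 2 + (1 + v)/(2*(-5 + v)))
(4 + 26)*X(-6) = (4 + 26)*((-19 + 5*(-6))/(2*(-5 - 6))) = 30*((1/2)*(-19 - 30)/(-11)) = 30*((1/2)*(-1/11)*(-49)) = 30*(49/22) = 735/11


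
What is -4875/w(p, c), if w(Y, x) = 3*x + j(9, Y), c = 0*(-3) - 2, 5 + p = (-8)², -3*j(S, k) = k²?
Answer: 14625/3499 ≈ 4.1798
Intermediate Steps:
j(S, k) = -k²/3
p = 59 (p = -5 + (-8)² = -5 + 64 = 59)
c = -2 (c = 0 - 2 = -2)
w(Y, x) = 3*x - Y²/3
-4875/w(p, c) = -4875/(3*(-2) - ⅓*59²) = -4875/(-6 - ⅓*3481) = -4875/(-6 - 3481/3) = -4875/(-3499/3) = -4875*(-3/3499) = 14625/3499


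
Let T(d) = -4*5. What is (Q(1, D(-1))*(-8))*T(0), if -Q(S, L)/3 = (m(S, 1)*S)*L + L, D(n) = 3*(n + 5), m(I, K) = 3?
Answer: -23040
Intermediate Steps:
D(n) = 15 + 3*n (D(n) = 3*(5 + n) = 15 + 3*n)
Q(S, L) = -3*L - 9*L*S (Q(S, L) = -3*((3*S)*L + L) = -3*(3*L*S + L) = -3*(L + 3*L*S) = -3*L - 9*L*S)
T(d) = -20
(Q(1, D(-1))*(-8))*T(0) = (-3*(15 + 3*(-1))*(1 + 3*1)*(-8))*(-20) = (-3*(15 - 3)*(1 + 3)*(-8))*(-20) = (-3*12*4*(-8))*(-20) = -144*(-8)*(-20) = 1152*(-20) = -23040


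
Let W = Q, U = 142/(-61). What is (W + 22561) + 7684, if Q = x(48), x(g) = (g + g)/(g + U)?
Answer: 42134213/1393 ≈ 30247.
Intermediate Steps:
U = -142/61 (U = 142*(-1/61) = -142/61 ≈ -2.3279)
x(g) = 2*g/(-142/61 + g) (x(g) = (g + g)/(g - 142/61) = (2*g)/(-142/61 + g) = 2*g/(-142/61 + g))
Q = 2928/1393 (Q = 122*48/(-142 + 61*48) = 122*48/(-142 + 2928) = 122*48/2786 = 122*48*(1/2786) = 2928/1393 ≈ 2.1019)
W = 2928/1393 ≈ 2.1019
(W + 22561) + 7684 = (2928/1393 + 22561) + 7684 = 31430401/1393 + 7684 = 42134213/1393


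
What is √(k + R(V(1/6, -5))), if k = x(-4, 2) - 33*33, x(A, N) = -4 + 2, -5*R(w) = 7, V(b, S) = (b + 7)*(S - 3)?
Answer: I*√27310/5 ≈ 33.051*I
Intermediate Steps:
V(b, S) = (-3 + S)*(7 + b) (V(b, S) = (7 + b)*(-3 + S) = (-3 + S)*(7 + b))
R(w) = -7/5 (R(w) = -⅕*7 = -7/5)
x(A, N) = -2
k = -1091 (k = -2 - 33*33 = -2 - 1089 = -1091)
√(k + R(V(1/6, -5))) = √(-1091 - 7/5) = √(-5462/5) = I*√27310/5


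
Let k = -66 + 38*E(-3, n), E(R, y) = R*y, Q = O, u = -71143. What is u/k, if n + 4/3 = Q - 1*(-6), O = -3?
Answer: 71143/256 ≈ 277.90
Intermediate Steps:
Q = -3
n = 5/3 (n = -4/3 + (-3 - 1*(-6)) = -4/3 + (-3 + 6) = -4/3 + 3 = 5/3 ≈ 1.6667)
k = -256 (k = -66 + 38*(-3*5/3) = -66 + 38*(-5) = -66 - 190 = -256)
u/k = -71143/(-256) = -71143*(-1/256) = 71143/256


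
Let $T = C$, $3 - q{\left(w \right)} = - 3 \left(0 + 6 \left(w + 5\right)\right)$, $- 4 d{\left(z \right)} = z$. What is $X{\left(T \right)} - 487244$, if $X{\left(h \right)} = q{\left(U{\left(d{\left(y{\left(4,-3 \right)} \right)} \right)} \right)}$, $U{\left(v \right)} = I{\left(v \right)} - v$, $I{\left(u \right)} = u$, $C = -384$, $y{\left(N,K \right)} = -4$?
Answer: $-487151$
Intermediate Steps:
$d{\left(z \right)} = - \frac{z}{4}$
$U{\left(v \right)} = 0$ ($U{\left(v \right)} = v - v = 0$)
$q{\left(w \right)} = 93 + 18 w$ ($q{\left(w \right)} = 3 - - 3 \left(0 + 6 \left(w + 5\right)\right) = 3 - - 3 \left(0 + 6 \left(5 + w\right)\right) = 3 - - 3 \left(0 + \left(30 + 6 w\right)\right) = 3 - - 3 \left(30 + 6 w\right) = 3 - \left(-90 - 18 w\right) = 3 + \left(90 + 18 w\right) = 93 + 18 w$)
$T = -384$
$X{\left(h \right)} = 93$ ($X{\left(h \right)} = 93 + 18 \cdot 0 = 93 + 0 = 93$)
$X{\left(T \right)} - 487244 = 93 - 487244 = -487151$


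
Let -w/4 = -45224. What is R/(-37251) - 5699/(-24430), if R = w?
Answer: -4206995831/910041930 ≈ -4.6229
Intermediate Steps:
w = 180896 (w = -4*(-45224) = 180896)
R = 180896
R/(-37251) - 5699/(-24430) = 180896/(-37251) - 5699/(-24430) = 180896*(-1/37251) - 5699*(-1/24430) = -180896/37251 + 5699/24430 = -4206995831/910041930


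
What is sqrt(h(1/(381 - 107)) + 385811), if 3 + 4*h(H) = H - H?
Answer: sqrt(1543241)/2 ≈ 621.14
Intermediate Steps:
h(H) = -3/4 (h(H) = -3/4 + (H - H)/4 = -3/4 + (1/4)*0 = -3/4 + 0 = -3/4)
sqrt(h(1/(381 - 107)) + 385811) = sqrt(-3/4 + 385811) = sqrt(1543241/4) = sqrt(1543241)/2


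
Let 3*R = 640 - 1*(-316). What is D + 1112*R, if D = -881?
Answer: 1060429/3 ≈ 3.5348e+5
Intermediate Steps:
R = 956/3 (R = (640 - 1*(-316))/3 = (640 + 316)/3 = (⅓)*956 = 956/3 ≈ 318.67)
D + 1112*R = -881 + 1112*(956/3) = -881 + 1063072/3 = 1060429/3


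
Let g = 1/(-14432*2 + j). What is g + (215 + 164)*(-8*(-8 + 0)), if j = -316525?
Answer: 8377755583/345389 ≈ 24256.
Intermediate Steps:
g = -1/345389 (g = 1/(-14432*2 - 316525) = 1/(-28864 - 316525) = 1/(-345389) = -1/345389 ≈ -2.8953e-6)
g + (215 + 164)*(-8*(-8 + 0)) = -1/345389 + (215 + 164)*(-8*(-8 + 0)) = -1/345389 + 379*(-8*(-8)) = -1/345389 + 379*64 = -1/345389 + 24256 = 8377755583/345389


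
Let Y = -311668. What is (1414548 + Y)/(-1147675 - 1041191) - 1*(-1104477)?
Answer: 1208775525101/1094433 ≈ 1.1045e+6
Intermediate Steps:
(1414548 + Y)/(-1147675 - 1041191) - 1*(-1104477) = (1414548 - 311668)/(-1147675 - 1041191) - 1*(-1104477) = 1102880/(-2188866) + 1104477 = 1102880*(-1/2188866) + 1104477 = -551440/1094433 + 1104477 = 1208775525101/1094433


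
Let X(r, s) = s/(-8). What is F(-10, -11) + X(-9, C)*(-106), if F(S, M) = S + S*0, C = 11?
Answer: 543/4 ≈ 135.75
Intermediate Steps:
X(r, s) = -s/8 (X(r, s) = s*(-1/8) = -s/8)
F(S, M) = S (F(S, M) = S + 0 = S)
F(-10, -11) + X(-9, C)*(-106) = -10 - 1/8*11*(-106) = -10 - 11/8*(-106) = -10 + 583/4 = 543/4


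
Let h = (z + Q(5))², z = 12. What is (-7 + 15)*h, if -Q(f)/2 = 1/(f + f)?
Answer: 27848/25 ≈ 1113.9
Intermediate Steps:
Q(f) = -1/f (Q(f) = -2/(f + f) = -2*1/(2*f) = -1/f)
h = 3481/25 (h = (12 - 1/5)² = (12 - 1*⅕)² = (12 - ⅕)² = (59/5)² = 3481/25 ≈ 139.24)
(-7 + 15)*h = (-7 + 15)*(3481/25) = 8*(3481/25) = 27848/25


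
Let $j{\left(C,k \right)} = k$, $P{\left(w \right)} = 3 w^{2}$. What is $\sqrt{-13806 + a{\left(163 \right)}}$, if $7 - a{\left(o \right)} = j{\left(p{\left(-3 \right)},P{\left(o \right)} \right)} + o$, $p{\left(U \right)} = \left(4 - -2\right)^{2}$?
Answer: $i \sqrt{93669} \approx 306.05 i$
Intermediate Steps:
$p{\left(U \right)} = 36$ ($p{\left(U \right)} = \left(4 + 2\right)^{2} = 6^{2} = 36$)
$a{\left(o \right)} = 7 - o - 3 o^{2}$ ($a{\left(o \right)} = 7 - \left(3 o^{2} + o\right) = 7 - \left(o + 3 o^{2}\right) = 7 - o - 3 o^{2}$)
$\sqrt{-13806 + a{\left(163 \right)}} = \sqrt{-13806 - \left(156 + 79707\right)} = \sqrt{-13806 - 79863} = \sqrt{-93669} = i \sqrt{93669}$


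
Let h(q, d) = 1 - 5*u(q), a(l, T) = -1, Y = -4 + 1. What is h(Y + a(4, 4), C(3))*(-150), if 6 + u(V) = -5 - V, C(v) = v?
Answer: -5400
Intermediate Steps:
Y = -3
u(V) = -11 - V (u(V) = -6 + (-5 - V) = -11 - V)
h(q, d) = 56 + 5*q (h(q, d) = 1 - 5*(-11 - q) = 1 + (55 + 5*q) = 56 + 5*q)
h(Y + a(4, 4), C(3))*(-150) = (56 + 5*(-3 - 1))*(-150) = (56 + 5*(-4))*(-150) = (56 - 20)*(-150) = 36*(-150) = -5400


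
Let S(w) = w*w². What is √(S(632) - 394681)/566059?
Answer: √252041287/566059 ≈ 0.028046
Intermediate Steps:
S(w) = w³
√(S(632) - 394681)/566059 = √(632³ - 394681)/566059 = √(252435968 - 394681)*(1/566059) = √252041287*(1/566059) = √252041287/566059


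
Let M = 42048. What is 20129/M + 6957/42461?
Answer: 1147225405/1785400128 ≈ 0.64256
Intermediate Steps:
20129/M + 6957/42461 = 20129/42048 + 6957/42461 = 1147225405/1785400128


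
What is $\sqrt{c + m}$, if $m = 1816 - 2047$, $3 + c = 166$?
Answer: $2 i \sqrt{17} \approx 8.2462 i$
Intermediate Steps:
$c = 163$ ($c = -3 + 166 = 163$)
$m = -231$
$\sqrt{c + m} = \sqrt{163 - 231} = \sqrt{-68} = 2 i \sqrt{17}$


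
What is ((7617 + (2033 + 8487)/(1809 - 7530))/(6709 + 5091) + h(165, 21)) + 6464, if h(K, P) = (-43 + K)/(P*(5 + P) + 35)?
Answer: 253564761548597/39222031800 ≈ 6464.9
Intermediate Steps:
h(K, P) = (-43 + K)/(35 + P*(5 + P))
((7617 + (2033 + 8487)/(1809 - 7530))/(6709 + 5091) + h(165, 21)) + 6464 = ((7617 + (2033 + 8487)/(1809 - 7530))/(6709 + 5091) + (-43 + 165)/(35 + 21² + 5*21)) + 6464 = ((7617 + 10520/(-5721))/11800 + 122/(35 + 441 + 105)) + 6464 = ((7617 + 10520*(-1/5721))*(1/11800) + 122/581) + 6464 = ((7617 - 10520/5721)*(1/11800) + (1/581)*122) + 6464 = ((43566337/5721)*(1/11800) + 122/581) + 6464 = (43566337/67507800 + 122/581) + 6464 = 33547993397/39222031800 + 6464 = 253564761548597/39222031800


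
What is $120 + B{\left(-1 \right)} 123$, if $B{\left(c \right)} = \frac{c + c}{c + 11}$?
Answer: $\frac{477}{5} \approx 95.4$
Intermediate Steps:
$B{\left(c \right)} = \frac{2 c}{11 + c}$
$120 + B{\left(-1 \right)} 123 = 120 + 2 \left(-1\right) \frac{1}{11 - 1} \cdot 123 = 120 + 2 \left(-1\right) \frac{1}{10} \cdot 123 = 120 - \frac{123}{5} = \frac{477}{5}$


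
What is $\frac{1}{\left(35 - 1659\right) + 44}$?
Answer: $- \frac{1}{1580} \approx -0.00063291$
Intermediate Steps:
$\frac{1}{\left(35 - 1659\right) + 44} = \frac{1}{-1624 + 44} = \frac{1}{-1580} = - \frac{1}{1580}$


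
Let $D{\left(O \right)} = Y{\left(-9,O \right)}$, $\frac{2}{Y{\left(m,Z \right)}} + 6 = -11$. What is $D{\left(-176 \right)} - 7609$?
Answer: $- \frac{129355}{17} \approx -7609.1$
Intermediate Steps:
$Y{\left(m,Z \right)} = - \frac{2}{17}$ ($Y{\left(m,Z \right)} = \frac{2}{-6 - 11} = \frac{2}{-17} = 2 \left(- \frac{1}{17}\right) = - \frac{2}{17}$)
$D{\left(O \right)} = - \frac{2}{17}$
$D{\left(-176 \right)} - 7609 = - \frac{2}{17} - 7609 = - \frac{129355}{17}$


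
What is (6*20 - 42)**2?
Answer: 6084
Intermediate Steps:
(6*20 - 42)**2 = (120 - 42)**2 = 78**2 = 6084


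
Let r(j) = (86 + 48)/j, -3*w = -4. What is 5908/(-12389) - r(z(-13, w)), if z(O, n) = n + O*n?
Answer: 782799/99112 ≈ 7.8981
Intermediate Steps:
w = 4/3 (w = -⅓*(-4) = 4/3 ≈ 1.3333)
r(j) = 134/j
5908/(-12389) - r(z(-13, w)) = 5908/(-12389) - 134/(4*(1 - 13)/3) = 5908*(-1/12389) - 134/((4/3)*(-12)) = -5908/12389 - 134/(-16) = -5908/12389 - 134*(-1)/16 = -5908/12389 - 1*(-67/8) = -5908/12389 + 67/8 = 782799/99112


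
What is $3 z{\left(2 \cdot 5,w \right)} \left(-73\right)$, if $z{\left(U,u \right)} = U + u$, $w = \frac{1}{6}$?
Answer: $- \frac{4453}{2} \approx -2226.5$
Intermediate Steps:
$w = \frac{1}{6} \approx 0.16667$
$3 z{\left(2 \cdot 5,w \right)} \left(-73\right) = 3 \left(2 \cdot 5 + \frac{1}{6}\right) \left(-73\right) = 3 \left(10 + \frac{1}{6}\right) \left(-73\right) = 3 \cdot \frac{61}{6} \left(-73\right) = \frac{61}{2} \left(-73\right) = - \frac{4453}{2}$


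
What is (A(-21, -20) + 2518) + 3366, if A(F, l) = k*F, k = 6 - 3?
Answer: 5821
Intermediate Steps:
k = 3
A(F, l) = 3*F
(A(-21, -20) + 2518) + 3366 = (3*(-21) + 2518) + 3366 = (-63 + 2518) + 3366 = 2455 + 3366 = 5821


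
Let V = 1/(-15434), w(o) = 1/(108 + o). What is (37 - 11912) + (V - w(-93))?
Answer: -2749196699/231510 ≈ -11875.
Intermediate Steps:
V = -1/15434 ≈ -6.4792e-5
(37 - 11912) + (V - w(-93)) = (37 - 11912) + (-1/15434 - 1/(108 - 93)) = -11875 + (-1/15434 - 1/15) = -11875 - 15449/231510 = -2749196699/231510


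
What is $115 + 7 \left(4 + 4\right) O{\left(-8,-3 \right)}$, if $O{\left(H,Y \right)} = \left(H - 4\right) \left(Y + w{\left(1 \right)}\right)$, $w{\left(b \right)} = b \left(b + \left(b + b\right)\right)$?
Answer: $115$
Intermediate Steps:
$w{\left(b \right)} = 3 b^{2}$ ($w{\left(b \right)} = b \left(b + 2 b\right) = b 3 b = 3 b^{2}$)
$O{\left(H,Y \right)} = \left(-4 + H\right) \left(3 + Y\right)$ ($O{\left(H,Y \right)} = \left(H - 4\right) \left(Y + 3 \cdot 1^{2}\right) = \left(-4 + H\right) \left(Y + 3 \cdot 1\right) = \left(-4 + H\right) \left(Y + 3\right) = \left(-4 + H\right) \left(3 + Y\right)$)
$115 + 7 \left(4 + 4\right) O{\left(-8,-3 \right)} = 115 + 7 \left(4 + 4\right) \left(-12 - -12 + 3 \left(-8\right) - -24\right) = 115 + 7 \cdot 8 \left(-12 + 12 - 24 + 24\right) = 115 + 56 \cdot 0 = 115 + 0 = 115$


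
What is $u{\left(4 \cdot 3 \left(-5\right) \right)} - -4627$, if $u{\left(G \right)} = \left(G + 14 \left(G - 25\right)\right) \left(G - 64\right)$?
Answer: $159627$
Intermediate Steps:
$u{\left(G \right)} = \left(-350 + 15 G\right) \left(-64 + G\right)$ ($u{\left(G \right)} = \left(G + 14 \left(-25 + G\right)\right) \left(-64 + G\right) = \left(G + \left(-350 + 14 G\right)\right) \left(-64 + G\right) = \left(-350 + 15 G\right) \left(-64 + G\right)$)
$u{\left(4 \cdot 3 \left(-5\right) \right)} - -4627 = \left(22400 - 1310 \cdot 4 \cdot 3 \left(-5\right) + 15 \left(4 \cdot 3 \left(-5\right)\right)^{2}\right) - -4627 = \left(22400 - 1310 \cdot 12 \left(-5\right) + 15 \left(12 \left(-5\right)\right)^{2}\right) + 4627 = \left(22400 - -78600 + 15 \left(-60\right)^{2}\right) + 4627 = \left(22400 + 78600 + 15 \cdot 3600\right) + 4627 = \left(22400 + 78600 + 54000\right) + 4627 = 155000 + 4627 = 159627$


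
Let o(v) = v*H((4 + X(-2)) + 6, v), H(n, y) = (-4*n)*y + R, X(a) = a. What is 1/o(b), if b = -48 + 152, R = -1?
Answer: -1/346216 ≈ -2.8884e-6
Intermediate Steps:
b = 104
H(n, y) = -1 - 4*n*y (H(n, y) = (-4*n)*y - 1 = -4*n*y - 1 = -1 - 4*n*y)
o(v) = v*(-1 - 32*v) (o(v) = v*(-1 - 4*((4 - 2) + 6)*v) = v*(-1 - 4*(2 + 6)*v) = v*(-1 - 4*8*v) = v*(-1 - 32*v))
1/o(b) = 1/(-1*104*(1 + 32*104)) = 1/(-1*104*(1 + 3328)) = 1/(-1*104*3329) = 1/(-346216) = -1/346216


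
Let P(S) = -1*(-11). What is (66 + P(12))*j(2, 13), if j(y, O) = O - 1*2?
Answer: 847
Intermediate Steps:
j(y, O) = -2 + O (j(y, O) = O - 2 = -2 + O)
P(S) = 11
(66 + P(12))*j(2, 13) = (66 + 11)*(-2 + 13) = 77*11 = 847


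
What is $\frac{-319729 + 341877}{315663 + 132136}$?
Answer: $\frac{22148}{447799} \approx 0.04946$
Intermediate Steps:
$\frac{-319729 + 341877}{315663 + 132136} = \frac{22148}{447799}$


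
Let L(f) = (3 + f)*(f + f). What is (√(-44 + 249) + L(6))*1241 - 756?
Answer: 133272 + 1241*√205 ≈ 1.5104e+5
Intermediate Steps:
L(f) = 2*f*(3 + f) (L(f) = (3 + f)*(2*f) = 2*f*(3 + f))
(√(-44 + 249) + L(6))*1241 - 756 = (√(-44 + 249) + 2*6*(3 + 6))*1241 - 756 = (√205 + 2*6*9)*1241 - 756 = (√205 + 108)*1241 - 756 = (108 + √205)*1241 - 756 = (134028 + 1241*√205) - 756 = 133272 + 1241*√205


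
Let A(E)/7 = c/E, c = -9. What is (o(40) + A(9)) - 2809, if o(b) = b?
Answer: -2776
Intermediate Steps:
A(E) = -63/E (A(E) = 7*(-9/E) = -63/E)
(o(40) + A(9)) - 2809 = (40 - 63/9) - 2809 = (40 - 63*⅑) - 2809 = (40 - 7) - 2809 = 33 - 2809 = -2776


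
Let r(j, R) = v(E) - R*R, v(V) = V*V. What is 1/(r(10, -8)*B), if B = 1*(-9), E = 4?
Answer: 1/432 ≈ 0.0023148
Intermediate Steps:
v(V) = V**2
r(j, R) = 16 - R**2 (r(j, R) = 4**2 - R*R = 16 - R**2)
B = -9
1/(r(10, -8)*B) = 1/((16 - 1*(-8)**2)*(-9)) = 1/((16 - 1*64)*(-9)) = 1/((16 - 64)*(-9)) = 1/(-48*(-9)) = 1/432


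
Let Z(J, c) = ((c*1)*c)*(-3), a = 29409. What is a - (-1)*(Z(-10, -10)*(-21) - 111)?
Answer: 35598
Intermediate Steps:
Z(J, c) = -3*c² (Z(J, c) = (c*c)*(-3) = c²*(-3) = -3*c²)
a - (-1)*(Z(-10, -10)*(-21) - 111) = 29409 - (-1)*(-3*(-10)²*(-21) - 111) = 29409 - (-1)*(-3*100*(-21) - 111) = 29409 - (-1)*(-300*(-21) - 111) = 29409 - (-1)*(6300 - 111) = 29409 - (-1)*6189 = 29409 - 1*(-6189) = 29409 + 6189 = 35598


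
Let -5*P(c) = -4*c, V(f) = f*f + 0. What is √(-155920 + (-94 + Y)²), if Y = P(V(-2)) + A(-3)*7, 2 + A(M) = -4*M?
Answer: 4*I*√242949/5 ≈ 394.32*I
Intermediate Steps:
V(f) = f² (V(f) = f² + 0 = f²)
A(M) = -2 - 4*M
P(c) = 4*c/5 (P(c) = -(-4)*c/5 = 4*c/5)
Y = 366/5 (Y = (⅘)*(-2)² + (-2 - 4*(-3))*7 = (⅘)*4 + (-2 + 12)*7 = 16/5 + 10*7 = 16/5 + 70 = 366/5 ≈ 73.200)
√(-155920 + (-94 + Y)²) = √(-155920 + (-94 + 366/5)²) = √(-155920 + (-104/5)²) = √(-155920 + 10816/25) = √(-3887184/25) = 4*I*√242949/5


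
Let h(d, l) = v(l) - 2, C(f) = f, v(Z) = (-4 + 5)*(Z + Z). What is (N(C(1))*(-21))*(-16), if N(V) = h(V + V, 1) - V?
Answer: -336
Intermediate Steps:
v(Z) = 2*Z (v(Z) = 1*(2*Z) = 2*Z)
h(d, l) = -2 + 2*l (h(d, l) = 2*l - 2 = -2 + 2*l)
N(V) = -V (N(V) = (-2 + 2*1) - V = (-2 + 2) - V = 0 - V = -V)
(N(C(1))*(-21))*(-16) = (-1*1*(-21))*(-16) = -1*(-21)*(-16) = 21*(-16) = -336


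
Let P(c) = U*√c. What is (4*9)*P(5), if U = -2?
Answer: -72*√5 ≈ -161.00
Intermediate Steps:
P(c) = -2*√c
(4*9)*P(5) = (4*9)*(-2*√5) = 36*(-2*√5) = -72*√5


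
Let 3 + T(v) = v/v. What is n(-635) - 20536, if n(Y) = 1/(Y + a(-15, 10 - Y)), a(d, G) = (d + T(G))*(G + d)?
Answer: -232980921/11345 ≈ -20536.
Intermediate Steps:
T(v) = -2 (T(v) = -3 + v/v = -3 + 1 = -2)
a(d, G) = (-2 + d)*(G + d) (a(d, G) = (d - 2)*(G + d) = (-2 + d)*(G + d))
n(Y) = 1/(85 + 18*Y) (n(Y) = 1/(Y + ((-15)² - 2*(10 - Y) - 2*(-15) + (10 - Y)*(-15))) = 1/(Y + (225 + (-20 + 2*Y) + 30 + (-150 + 15*Y))) = 1/(Y + (85 + 17*Y)) = 1/(85 + 18*Y))
n(-635) - 20536 = 1/(85 + 18*(-635)) - 20536 = 1/(85 - 11430) - 20536 = 1/(-11345) - 20536 = -1/11345 - 20536 = -232980921/11345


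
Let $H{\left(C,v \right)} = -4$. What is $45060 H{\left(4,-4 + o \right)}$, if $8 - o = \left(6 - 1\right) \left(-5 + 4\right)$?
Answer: $-180240$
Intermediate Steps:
$o = 13$ ($o = 8 - \left(6 - 1\right) \left(-5 + 4\right) = 8 - 5 \left(-1\right) = 8 - -5 = 8 + 5 = 13$)
$45060 H{\left(4,-4 + o \right)} = 45060 \left(-4\right) = -180240$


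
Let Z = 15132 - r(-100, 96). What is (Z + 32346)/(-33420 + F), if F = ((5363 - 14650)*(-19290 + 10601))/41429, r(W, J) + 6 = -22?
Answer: -1968126074/1303862437 ≈ -1.5095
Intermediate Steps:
r(W, J) = -28 (r(W, J) = -6 - 22 = -28)
F = 80694743/41429 (F = -9287*(-8689)*(1/41429) = 80694743*(1/41429) = 80694743/41429 ≈ 1947.8)
Z = 15160 (Z = 15132 - 1*(-28) = 15132 + 28 = 15160)
(Z + 32346)/(-33420 + F) = (15160 + 32346)/(-33420 + 80694743/41429) = 47506/(-1303862437/41429) = 47506*(-41429/1303862437) = -1968126074/1303862437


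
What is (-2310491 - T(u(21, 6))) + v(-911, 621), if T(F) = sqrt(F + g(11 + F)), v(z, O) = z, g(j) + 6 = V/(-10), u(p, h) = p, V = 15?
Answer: -2311402 - 3*sqrt(6)/2 ≈ -2.3114e+6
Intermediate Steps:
g(j) = -15/2 (g(j) = -6 + 15/(-10) = -6 + 15*(-1/10) = -6 - 3/2 = -15/2)
T(F) = sqrt(-15/2 + F) (T(F) = sqrt(F - 15/2) = sqrt(-15/2 + F))
(-2310491 - T(u(21, 6))) + v(-911, 621) = (-2310491 - sqrt(-30 + 4*21)/2) - 911 = (-2310491 - sqrt(-30 + 84)/2) - 911 = (-2310491 - sqrt(54)/2) - 911 = (-2310491 - 3*sqrt(6)/2) - 911 = -2311402 - 3*sqrt(6)/2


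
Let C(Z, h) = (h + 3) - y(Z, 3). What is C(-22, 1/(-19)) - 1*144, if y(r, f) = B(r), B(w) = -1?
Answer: -2661/19 ≈ -140.05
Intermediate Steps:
y(r, f) = -1
C(Z, h) = 4 + h (C(Z, h) = (h + 3) - 1*(-1) = (3 + h) + 1 = 4 + h)
C(-22, 1/(-19)) - 1*144 = (4 + 1/(-19)) - 1*144 = (4 - 1/19) - 144 = 75/19 - 144 = -2661/19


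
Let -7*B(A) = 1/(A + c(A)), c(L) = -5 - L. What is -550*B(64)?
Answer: -110/7 ≈ -15.714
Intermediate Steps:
B(A) = 1/35 (B(A) = -1/(7*(A + (-5 - A))) = -⅐/(-5) = -⅐*(-⅕) = 1/35)
-550*B(64) = -550*1/35 = -110/7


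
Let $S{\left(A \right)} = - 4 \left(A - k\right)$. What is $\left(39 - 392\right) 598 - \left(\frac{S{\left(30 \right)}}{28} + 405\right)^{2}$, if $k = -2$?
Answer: $- \frac{18200415}{49} \approx -3.7144 \cdot 10^{5}$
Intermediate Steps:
$S{\left(A \right)} = -8 - 4 A$ ($S{\left(A \right)} = - 4 \left(A - -2\right) = - 4 \left(A + 2\right) = - 4 \left(2 + A\right) = -8 - 4 A$)
$\left(39 - 392\right) 598 - \left(\frac{S{\left(30 \right)}}{28} + 405\right)^{2} = \left(39 - 392\right) 598 - \left(\frac{-8 - 120}{28} + 405\right)^{2} = \left(-353\right) 598 - \left(\left(-8 - 120\right) \frac{1}{28} + 405\right)^{2} = -211094 - \left(\left(-128\right) \frac{1}{28} + 405\right)^{2} = -211094 - \left(- \frac{32}{7} + 405\right)^{2} = -211094 - \left(\frac{2803}{7}\right)^{2} = -211094 - \frac{7856809}{49} = - \frac{18200415}{49}$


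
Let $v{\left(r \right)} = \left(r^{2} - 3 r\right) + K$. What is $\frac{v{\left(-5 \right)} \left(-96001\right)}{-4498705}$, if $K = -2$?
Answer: $\frac{3648038}{4498705} \approx 0.81091$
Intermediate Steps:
$v{\left(r \right)} = -2 + r^{2} - 3 r$ ($v{\left(r \right)} = \left(r^{2} - 3 r\right) - 2 = -2 + r^{2} - 3 r$)
$\frac{v{\left(-5 \right)} \left(-96001\right)}{-4498705} = \frac{\left(-2 + \left(-5\right)^{2} - -15\right) \left(-96001\right)}{-4498705} = \left(-2 + 25 + 15\right) \left(-96001\right) \left(- \frac{1}{4498705}\right) = 38 \left(-96001\right) \left(- \frac{1}{4498705}\right) = \left(-3648038\right) \left(- \frac{1}{4498705}\right) = \frac{3648038}{4498705}$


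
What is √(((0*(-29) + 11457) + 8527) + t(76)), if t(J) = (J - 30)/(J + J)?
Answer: √28857333/38 ≈ 141.37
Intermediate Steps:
t(J) = (-30 + J)/(2*J) (t(J) = (-30 + J)/((2*J)) = (-30 + J)*(1/(2*J)) = (-30 + J)/(2*J))
√(((0*(-29) + 11457) + 8527) + t(76)) = √(((0*(-29) + 11457) + 8527) + (½)*(-30 + 76)/76) = √(((0 + 11457) + 8527) + (½)*(1/76)*46) = √((11457 + 8527) + 23/76) = √(19984 + 23/76) = √(1518807/76) = √28857333/38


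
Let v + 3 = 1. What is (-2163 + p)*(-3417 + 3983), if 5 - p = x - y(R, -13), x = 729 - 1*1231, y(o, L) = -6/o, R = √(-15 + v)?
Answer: -937296 + 3396*I*√17/17 ≈ -9.373e+5 + 823.65*I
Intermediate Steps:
v = -2 (v = -3 + 1 = -2)
R = I*√17 (R = √(-15 - 2) = √(-17) = I*√17 ≈ 4.1231*I)
x = -502 (x = 729 - 1231 = -502)
p = 507 + 6*I*√17/17 (p = 5 - (-502 - (-6)/(I*√17)) = 5 - (-502 - (-6)*(-I*√17/17)) = 5 - (-502 - 6*I*√17/17) = 5 + (502 + 6*I*√17/17) = 507 + 6*I*√17/17 ≈ 507.0 + 1.4552*I)
(-2163 + p)*(-3417 + 3983) = (-2163 + (507 + 6*I*√17/17))*(-3417 + 3983) = (-1656 + 6*I*√17/17)*566 = -937296 + 3396*I*√17/17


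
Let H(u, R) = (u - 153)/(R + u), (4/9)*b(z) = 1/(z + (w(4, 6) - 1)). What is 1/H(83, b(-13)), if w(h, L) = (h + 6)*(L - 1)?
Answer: -1329/1120 ≈ -1.1866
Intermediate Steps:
w(h, L) = (-1 + L)*(6 + h) (w(h, L) = (6 + h)*(-1 + L) = (-1 + L)*(6 + h))
b(z) = 9/(4*(49 + z)) (b(z) = 9/(4*(z + ((-6 - 1*4 + 6*6 + 6*4) - 1))) = 9/(4*(z + ((-6 - 4 + 36 + 24) - 1))) = 9/(4*(z + (50 - 1))) = 9/(4*(z + 49)) = 9/(4*(49 + z)))
H(u, R) = (-153 + u)/(R + u)
1/H(83, b(-13)) = 1/((-153 + 83)/(9/(4*(49 - 13)) + 83)) = 1/(-70/((9/4)/36 + 83)) = 1/(-70/((9/4)*(1/36) + 83)) = 1/(-70/(1/16 + 83)) = 1/(-70/(1329/16)) = 1/((16/1329)*(-70)) = 1/(-1120/1329) = -1329/1120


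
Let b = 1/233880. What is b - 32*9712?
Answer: -72686161919/233880 ≈ -3.1078e+5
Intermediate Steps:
b = 1/233880 ≈ 4.2757e-6
b - 32*9712 = 1/233880 - 32*9712 = 1/233880 - 310784 = -72686161919/233880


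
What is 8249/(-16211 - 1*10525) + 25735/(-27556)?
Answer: -228840101/184184304 ≈ -1.2425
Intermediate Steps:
8249/(-16211 - 1*10525) + 25735/(-27556) = 8249/(-16211 - 10525) + 25735*(-1/27556) = 8249/(-26736) - 25735/27556 = 8249*(-1/26736) - 25735/27556 = -8249/26736 - 25735/27556 = -228840101/184184304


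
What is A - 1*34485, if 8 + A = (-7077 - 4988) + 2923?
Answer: -43635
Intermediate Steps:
A = -9150 (A = -8 + ((-7077 - 4988) + 2923) = -8 + (-12065 + 2923) = -8 - 9142 = -9150)
A - 1*34485 = -9150 - 1*34485 = -9150 - 34485 = -43635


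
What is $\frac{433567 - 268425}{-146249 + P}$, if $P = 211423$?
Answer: $\frac{82571}{32587} \approx 2.5339$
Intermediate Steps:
$\frac{433567 - 268425}{-146249 + P} = \frac{433567 - 268425}{-146249 + 211423} = \frac{165142}{65174} = 165142 \cdot \frac{1}{65174} = \frac{82571}{32587}$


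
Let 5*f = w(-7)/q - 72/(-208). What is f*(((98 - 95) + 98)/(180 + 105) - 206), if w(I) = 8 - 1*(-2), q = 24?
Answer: -6974471/222300 ≈ -31.374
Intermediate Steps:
w(I) = 10 (w(I) = 8 + 2 = 10)
f = 119/780 (f = (10/24 - 72/(-208))/5 = (10*(1/24) - 72*(-1/208))/5 = (5/12 + 9/26)/5 = (1/5)*(119/156) = 119/780 ≈ 0.15256)
f*(((98 - 95) + 98)/(180 + 105) - 206) = 119*(((98 - 95) + 98)/(180 + 105) - 206)/780 = 119*((3 + 98)/285 - 206)/780 = 119*(101*(1/285) - 206)/780 = 119*(101/285 - 206)/780 = (119/780)*(-58609/285) = -6974471/222300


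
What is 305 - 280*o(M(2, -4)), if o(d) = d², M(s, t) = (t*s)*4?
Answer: -286415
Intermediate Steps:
M(s, t) = 4*s*t (M(s, t) = (s*t)*4 = 4*s*t)
305 - 280*o(M(2, -4)) = 305 - 280*(4*2*(-4))² = 305 - 280*(-32)² = 305 - 280*1024 = 305 - 286720 = -286415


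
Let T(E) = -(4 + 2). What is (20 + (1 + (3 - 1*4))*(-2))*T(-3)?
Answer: -120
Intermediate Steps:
T(E) = -6 (T(E) = -1*6 = -6)
(20 + (1 + (3 - 1*4))*(-2))*T(-3) = (20 + (1 + (3 - 1*4))*(-2))*(-6) = (20 + (1 + (3 - 4))*(-2))*(-6) = (20 + (1 - 1)*(-2))*(-6) = (20 + 0*(-2))*(-6) = (20 + 0)*(-6) = 20*(-6) = -120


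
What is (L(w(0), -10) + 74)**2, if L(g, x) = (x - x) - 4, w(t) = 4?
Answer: 4900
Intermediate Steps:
L(g, x) = -4 (L(g, x) = 0 - 4 = -4)
(L(w(0), -10) + 74)**2 = (-4 + 74)**2 = 70**2 = 4900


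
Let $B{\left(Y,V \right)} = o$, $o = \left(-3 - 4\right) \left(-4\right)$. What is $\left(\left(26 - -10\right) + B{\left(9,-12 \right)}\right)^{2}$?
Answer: $4096$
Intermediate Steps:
$o = 28$ ($o = \left(-7\right) \left(-4\right) = 28$)
$B{\left(Y,V \right)} = 28$
$\left(\left(26 - -10\right) + B{\left(9,-12 \right)}\right)^{2} = \left(\left(26 - -10\right) + 28\right)^{2} = \left(\left(26 + 10\right) + 28\right)^{2} = \left(36 + 28\right)^{2} = 64^{2} = 4096$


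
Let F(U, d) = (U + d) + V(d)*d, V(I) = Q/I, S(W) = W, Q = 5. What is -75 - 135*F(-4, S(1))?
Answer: -345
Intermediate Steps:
V(I) = 5/I
F(U, d) = 5 + U + d (F(U, d) = (U + d) + (5/d)*d = (U + d) + 5 = 5 + U + d)
-75 - 135*F(-4, S(1)) = -75 - 135*(5 - 4 + 1) = -75 - 135*2 = -75 - 270 = -345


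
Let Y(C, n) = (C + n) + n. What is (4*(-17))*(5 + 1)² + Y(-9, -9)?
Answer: -2475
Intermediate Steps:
Y(C, n) = C + 2*n
(4*(-17))*(5 + 1)² + Y(-9, -9) = (4*(-17))*(5 + 1)² + (-9 + 2*(-9)) = -68*6² + (-9 - 18) = -68*36 - 27 = -2448 - 27 = -2475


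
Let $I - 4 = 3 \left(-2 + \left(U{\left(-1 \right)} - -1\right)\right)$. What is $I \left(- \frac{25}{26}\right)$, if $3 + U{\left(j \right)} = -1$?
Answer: $\frac{275}{26} \approx 10.577$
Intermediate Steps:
$U{\left(j \right)} = -4$ ($U{\left(j \right)} = -3 - 1 = -4$)
$I = -11$ ($I = 4 + 3 \left(-2 - 3\right) = 4 + 3 \left(-5\right) = 4 - 15 = -11$)
$I \left(- \frac{25}{26}\right) = - 11 \left(- \frac{25}{26}\right) = - 11 \left(\left(-25\right) \frac{1}{26}\right) = \left(-11\right) \left(- \frac{25}{26}\right) = \frac{275}{26}$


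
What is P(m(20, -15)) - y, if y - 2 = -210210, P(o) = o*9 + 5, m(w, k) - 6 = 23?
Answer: 210474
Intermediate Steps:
m(w, k) = 29 (m(w, k) = 6 + 23 = 29)
P(o) = 5 + 9*o (P(o) = 9*o + 5 = 5 + 9*o)
y = -210208 (y = 2 - 210210 = -210208)
P(m(20, -15)) - y = (5 + 9*29) - 1*(-210208) = (5 + 261) + 210208 = 266 + 210208 = 210474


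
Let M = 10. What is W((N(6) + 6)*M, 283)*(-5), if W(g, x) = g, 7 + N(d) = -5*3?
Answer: 800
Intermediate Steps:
N(d) = -22 (N(d) = -7 - 5*3 = -7 - 15 = -22)
W((N(6) + 6)*M, 283)*(-5) = ((-22 + 6)*10)*(-5) = -16*10*(-5) = -160*(-5) = 800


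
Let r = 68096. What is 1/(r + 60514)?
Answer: 1/128610 ≈ 7.7754e-6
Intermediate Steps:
1/(r + 60514) = 1/(68096 + 60514) = 1/128610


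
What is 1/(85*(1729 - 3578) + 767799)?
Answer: 1/610634 ≈ 1.6376e-6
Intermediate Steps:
1/(85*(1729 - 3578) + 767799) = 1/(85*(-1849) + 767799) = 1/(-157165 + 767799) = 1/610634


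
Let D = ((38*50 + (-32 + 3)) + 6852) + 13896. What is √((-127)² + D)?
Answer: 2*√9687 ≈ 196.85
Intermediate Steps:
D = 22619 (D = ((1900 - 29) + 6852) + 13896 = (1871 + 6852) + 13896 = 8723 + 13896 = 22619)
√((-127)² + D) = √((-127)² + 22619) = √(16129 + 22619) = √38748 = 2*√9687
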